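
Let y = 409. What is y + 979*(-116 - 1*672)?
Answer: -771043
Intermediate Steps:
y + 979*(-116 - 1*672) = 409 + 979*(-116 - 1*672) = 409 + 979*(-116 - 672) = 409 + 979*(-788) = 409 - 771452 = -771043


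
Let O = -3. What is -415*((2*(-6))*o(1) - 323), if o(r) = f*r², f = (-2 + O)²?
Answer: 258545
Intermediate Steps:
f = 25 (f = (-2 - 3)² = (-5)² = 25)
o(r) = 25*r²
-415*((2*(-6))*o(1) - 323) = -415*((2*(-6))*(25*1²) - 323) = -415*(-300 - 323) = -415*(-623) = 258545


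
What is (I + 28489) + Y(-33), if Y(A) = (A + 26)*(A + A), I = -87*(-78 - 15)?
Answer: 37042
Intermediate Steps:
I = 8091 (I = -87*(-93) = 8091)
Y(A) = 2*A*(26 + A) (Y(A) = (26 + A)*(2*A) = 2*A*(26 + A))
(I + 28489) + Y(-33) = (8091 + 28489) + 2*(-33)*(26 - 33) = 36580 + 2*(-33)*(-7) = 36580 + 462 = 37042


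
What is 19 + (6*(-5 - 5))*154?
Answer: -9221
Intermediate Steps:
19 + (6*(-5 - 5))*154 = 19 + (6*(-10))*154 = 19 - 60*154 = 19 - 9240 = -9221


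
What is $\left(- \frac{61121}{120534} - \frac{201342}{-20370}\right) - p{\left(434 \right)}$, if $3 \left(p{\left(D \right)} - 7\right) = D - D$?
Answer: $\frac{972763133}{409212930} \approx 2.3772$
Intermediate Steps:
$p{\left(D \right)} = 7$ ($p{\left(D \right)} = 7 + \frac{D - D}{3} = 7 + \frac{1}{3} \cdot 0 = 7 + 0 = 7$)
$\left(- \frac{61121}{120534} - \frac{201342}{-20370}\right) - p{\left(434 \right)} = \left(- \frac{61121}{120534} - \frac{201342}{-20370}\right) - 7 = \left(\left(-61121\right) \frac{1}{120534} - - \frac{33557}{3395}\right) - 7 = \left(- \frac{61121}{120534} + \frac{33557}{3395}\right) - 7 = \frac{3837253643}{409212930} - 7 = \frac{972763133}{409212930}$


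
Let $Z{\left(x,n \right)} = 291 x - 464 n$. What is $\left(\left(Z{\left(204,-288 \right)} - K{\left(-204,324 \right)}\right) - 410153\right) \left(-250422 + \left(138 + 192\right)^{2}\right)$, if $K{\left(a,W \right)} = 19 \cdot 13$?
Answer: $30767448888$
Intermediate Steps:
$K{\left(a,W \right)} = 247$
$Z{\left(x,n \right)} = - 464 n + 291 x$
$\left(\left(Z{\left(204,-288 \right)} - K{\left(-204,324 \right)}\right) - 410153\right) \left(-250422 + \left(138 + 192\right)^{2}\right) = \left(\left(\left(\left(-464\right) \left(-288\right) + 291 \cdot 204\right) - 247\right) - 410153\right) \left(-250422 + \left(138 + 192\right)^{2}\right) = \left(\left(\left(133632 + 59364\right) - 247\right) - 410153\right) \left(-250422 + 330^{2}\right) = \left(\left(192996 - 247\right) - 410153\right) \left(-250422 + 108900\right) = \left(192749 - 410153\right) \left(-141522\right) = \left(-217404\right) \left(-141522\right) = 30767448888$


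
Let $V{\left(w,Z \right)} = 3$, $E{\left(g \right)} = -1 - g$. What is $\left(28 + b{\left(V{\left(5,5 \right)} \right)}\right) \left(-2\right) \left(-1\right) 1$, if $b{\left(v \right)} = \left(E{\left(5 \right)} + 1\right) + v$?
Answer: $52$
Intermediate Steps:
$b{\left(v \right)} = -5 + v$ ($b{\left(v \right)} = \left(\left(-1 - 5\right) + 1\right) + v = \left(-6 + 1\right) + v = -5 + v$)
$\left(28 + b{\left(V{\left(5,5 \right)} \right)}\right) \left(-2\right) \left(-1\right) 1 = \left(28 + \left(-5 + 3\right)\right) \left(-2\right) \left(-1\right) 1 = \left(28 - 2\right) 2 \cdot 1 = 26 \cdot 2 = 52$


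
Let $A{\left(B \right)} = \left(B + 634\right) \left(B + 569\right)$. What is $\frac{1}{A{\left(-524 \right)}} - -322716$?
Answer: $\frac{1597444201}{4950} \approx 3.2272 \cdot 10^{5}$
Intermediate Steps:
$A{\left(B \right)} = \left(569 + B\right) \left(634 + B\right)$ ($A{\left(B \right)} = \left(634 + B\right) \left(569 + B\right) = \left(569 + B\right) \left(634 + B\right)$)
$\frac{1}{A{\left(-524 \right)}} - -322716 = \frac{1}{360746 + \left(-524\right)^{2} + 1203 \left(-524\right)} - -322716 = \frac{1}{360746 + 274576 - 630372} + 322716 = \frac{1}{4950} + 322716 = \frac{1597444201}{4950}$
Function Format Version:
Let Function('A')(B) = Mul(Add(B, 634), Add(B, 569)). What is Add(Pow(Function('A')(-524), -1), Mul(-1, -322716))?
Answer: Rational(1597444201, 4950) ≈ 3.2272e+5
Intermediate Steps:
Function('A')(B) = Mul(Add(569, B), Add(634, B)) (Function('A')(B) = Mul(Add(634, B), Add(569, B)) = Mul(Add(569, B), Add(634, B)))
Add(Pow(Function('A')(-524), -1), Mul(-1, -322716)) = Add(Pow(Add(360746, Pow(-524, 2), Mul(1203, -524)), -1), Mul(-1, -322716)) = Add(Pow(Add(360746, 274576, -630372), -1), 322716) = Add(Pow(4950, -1), 322716) = Add(Rational(1, 4950), 322716) = Rational(1597444201, 4950)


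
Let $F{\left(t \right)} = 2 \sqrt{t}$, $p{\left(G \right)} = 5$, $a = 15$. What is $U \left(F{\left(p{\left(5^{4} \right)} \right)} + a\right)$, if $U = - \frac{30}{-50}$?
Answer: $9 + \frac{6 \sqrt{5}}{5} \approx 11.683$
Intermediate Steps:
$U = \frac{3}{5}$ ($U = \left(-30\right) \left(- \frac{1}{50}\right) = \frac{3}{5} \approx 0.6$)
$U \left(F{\left(p{\left(5^{4} \right)} \right)} + a\right) = \frac{3 \left(2 \sqrt{5} + 15\right)}{5} = \frac{3 \left(15 + 2 \sqrt{5}\right)}{5} = 9 + \frac{6 \sqrt{5}}{5}$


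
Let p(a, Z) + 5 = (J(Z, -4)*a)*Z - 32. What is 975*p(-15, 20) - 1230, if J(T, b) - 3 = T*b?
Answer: 22485195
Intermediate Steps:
J(T, b) = 3 + T*b
p(a, Z) = -37 + Z*a*(3 - 4*Z) (p(a, Z) = -5 + (((3 + Z*(-4))*a)*Z - 32) = -5 + (((3 - 4*Z)*a)*Z - 32) = -5 + ((a*(3 - 4*Z))*Z - 32) = -5 + (Z*a*(3 - 4*Z) - 32) = -5 + (-32 + Z*a*(3 - 4*Z)) = -37 + Z*a*(3 - 4*Z))
975*p(-15, 20) - 1230 = 975*(-37 + 20*(-15)*(3 - 4*20)) - 1230 = 975*(-37 + 20*(-15)*(3 - 80)) - 1230 = 975*(-37 + 20*(-15)*(-77)) - 1230 = 975*(-37 + 23100) - 1230 = 975*23063 - 1230 = 22486425 - 1230 = 22485195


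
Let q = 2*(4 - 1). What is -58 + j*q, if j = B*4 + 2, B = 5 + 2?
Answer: 122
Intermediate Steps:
B = 7
j = 30 (j = 7*4 + 2 = 28 + 2 = 30)
q = 6 (q = 2*3 = 6)
-58 + j*q = -58 + 30*6 = -58 + 180 = 122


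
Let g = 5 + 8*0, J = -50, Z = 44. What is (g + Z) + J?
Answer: -1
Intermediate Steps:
g = 5 (g = 5 + 0 = 5)
(g + Z) + J = (5 + 44) - 50 = 49 - 50 = -1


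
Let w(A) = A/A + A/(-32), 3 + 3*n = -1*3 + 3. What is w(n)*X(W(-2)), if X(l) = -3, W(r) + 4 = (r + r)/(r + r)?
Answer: -99/32 ≈ -3.0938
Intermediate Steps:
n = -1 (n = -1 + (-1*3 + 3)/3 = -1 + (-3 + 3)/3 = -1 + (⅓)*0 = -1 + 0 = -1)
w(A) = 1 - A/32 (w(A) = 1 + A*(-1/32) = 1 - A/32)
W(r) = -3 (W(r) = -4 + (r + r)/(r + r) = -4 + (2*r)/((2*r)) = -4 + (2*r)*(1/(2*r)) = -4 + 1 = -3)
w(n)*X(W(-2)) = (1 - 1/32*(-1))*(-3) = (1 + 1/32)*(-3) = (33/32)*(-3) = -99/32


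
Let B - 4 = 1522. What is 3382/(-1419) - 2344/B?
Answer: -4243534/1082697 ≈ -3.9194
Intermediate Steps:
B = 1526 (B = 4 + 1522 = 1526)
3382/(-1419) - 2344/B = 3382/(-1419) - 2344/1526 = 3382*(-1/1419) - 2344*1/1526 = -3382/1419 - 1172/763 = -4243534/1082697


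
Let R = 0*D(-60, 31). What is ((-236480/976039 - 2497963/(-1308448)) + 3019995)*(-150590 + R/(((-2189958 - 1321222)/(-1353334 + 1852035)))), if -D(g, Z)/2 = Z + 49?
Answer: -290399751405713977331315/638548138736 ≈ -4.5478e+11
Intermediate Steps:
D(g, Z) = -98 - 2*Z (D(g, Z) = -2*(Z + 49) = -2*(49 + Z) = -98 - 2*Z)
R = 0 (R = 0*(-98 - 2*31) = 0*(-98 - 62) = 0*(-160) = 0)
((-236480/976039 - 2497963/(-1308448)) + 3019995)*(-150590 + R/(((-2189958 - 1321222)/(-1353334 + 1852035)))) = ((-236480/976039 - 2497963/(-1308448)) + 3019995)*(-150590 + 0/(((-2189958 - 1321222)/(-1353334 + 1852035)))) = ((-236480*1/976039 - 2497963*(-1/1308448)) + 3019995)*(-150590 + 0/((-3511180/498701))) = ((-236480/976039 + 2497963/1308448) + 3019995)*(-150590 + 0/((-3511180*1/498701))) = (2128687525517/1277096277472 + 3019995)*(-150590 + 0/(-3511180/498701)) = 3856826501171578157*(-150590 + 0*(-498701/3511180))/1277096277472 = 3856826501171578157*(-150590 + 0)/1277096277472 = (3856826501171578157/1277096277472)*(-150590) = -290399751405713977331315/638548138736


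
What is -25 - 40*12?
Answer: -505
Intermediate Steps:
-25 - 40*12 = -25 - 480 = -505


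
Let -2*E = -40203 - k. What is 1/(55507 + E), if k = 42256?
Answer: 2/193473 ≈ 1.0337e-5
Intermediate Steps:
E = 82459/2 (E = -(-40203 - 1*42256)/2 = -(-40203 - 42256)/2 = -½*(-82459) = 82459/2 ≈ 41230.)
1/(55507 + E) = 1/(55507 + 82459/2) = 1/(193473/2) = 2/193473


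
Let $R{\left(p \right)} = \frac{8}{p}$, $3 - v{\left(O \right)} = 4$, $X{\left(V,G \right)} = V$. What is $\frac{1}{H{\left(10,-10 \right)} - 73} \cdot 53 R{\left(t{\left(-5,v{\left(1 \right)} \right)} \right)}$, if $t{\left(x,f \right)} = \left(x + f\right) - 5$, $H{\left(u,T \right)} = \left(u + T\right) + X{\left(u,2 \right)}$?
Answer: $\frac{424}{693} \approx 0.61183$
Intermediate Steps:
$H{\left(u,T \right)} = T + 2 u$ ($H{\left(u,T \right)} = \left(u + T\right) + u = \left(T + u\right) + u = T + 2 u$)
$v{\left(O \right)} = -1$ ($v{\left(O \right)} = 3 - 4 = -1$)
$t{\left(x,f \right)} = -5 + f + x$ ($t{\left(x,f \right)} = \left(f + x\right) - 5 = -5 + f + x$)
$\frac{1}{H{\left(10,-10 \right)} - 73} \cdot 53 R{\left(t{\left(-5,v{\left(1 \right)} \right)} \right)} = \frac{1}{\left(-10 + 2 \cdot 10\right) - 73} \cdot 53 \frac{8}{-5 - 1 - 5} = \frac{1}{\left(-10 + 20\right) - 73} \cdot 53 \frac{8}{-11} = \frac{1}{10 - 73} \cdot 53 \cdot 8 \left(- \frac{1}{11}\right) = \frac{1}{-63} \cdot 53 \left(- \frac{8}{11}\right) = \left(- \frac{1}{63}\right) 53 \left(- \frac{8}{11}\right) = \left(- \frac{53}{63}\right) \left(- \frac{8}{11}\right) = \frac{424}{693}$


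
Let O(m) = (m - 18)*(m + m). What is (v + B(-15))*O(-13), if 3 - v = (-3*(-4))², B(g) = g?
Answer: -125736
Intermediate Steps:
O(m) = 2*m*(-18 + m) (O(m) = (-18 + m)*(2*m) = 2*m*(-18 + m))
v = -141 (v = 3 - (-3*(-4))² = 3 - 1*12² = 3 - 1*144 = 3 - 144 = -141)
(v + B(-15))*O(-13) = (-141 - 15)*(2*(-13)*(-18 - 13)) = -312*(-13)*(-31) = -156*806 = -125736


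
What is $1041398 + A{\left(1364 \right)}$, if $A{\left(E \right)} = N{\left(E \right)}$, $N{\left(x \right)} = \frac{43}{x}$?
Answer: $\frac{1420466915}{1364} \approx 1.0414 \cdot 10^{6}$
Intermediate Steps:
$A{\left(E \right)} = \frac{43}{E}$
$1041398 + A{\left(1364 \right)} = 1041398 + \frac{43}{1364} = \frac{1420466915}{1364}$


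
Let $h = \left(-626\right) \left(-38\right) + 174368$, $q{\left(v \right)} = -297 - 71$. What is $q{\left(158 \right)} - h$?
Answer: $-198524$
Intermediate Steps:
$q{\left(v \right)} = -368$
$h = 198156$ ($h = 23788 + 174368 = 198156$)
$q{\left(158 \right)} - h = -368 - 198156 = -198524$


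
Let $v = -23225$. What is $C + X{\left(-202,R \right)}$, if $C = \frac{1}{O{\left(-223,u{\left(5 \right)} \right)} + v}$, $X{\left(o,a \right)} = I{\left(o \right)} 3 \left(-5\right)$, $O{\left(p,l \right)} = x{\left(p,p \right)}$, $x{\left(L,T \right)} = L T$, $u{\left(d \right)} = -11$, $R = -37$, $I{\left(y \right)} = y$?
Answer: $\frac{80307121}{26504} \approx 3030.0$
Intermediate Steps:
$O{\left(p,l \right)} = p^{2}$ ($O{\left(p,l \right)} = p p = p^{2}$)
$X{\left(o,a \right)} = - 15 o$ ($X{\left(o,a \right)} = o 3 \left(-5\right) = 3 o \left(-5\right) = - 15 o$)
$C = \frac{1}{26504}$ ($C = \frac{1}{\left(-223\right)^{2} - 23225} = \frac{1}{49729 - 23225} = \frac{1}{26504} \approx 3.773 \cdot 10^{-5}$)
$C + X{\left(-202,R \right)} = \frac{1}{26504} - -3030 = \frac{1}{26504} + 3030 = \frac{80307121}{26504}$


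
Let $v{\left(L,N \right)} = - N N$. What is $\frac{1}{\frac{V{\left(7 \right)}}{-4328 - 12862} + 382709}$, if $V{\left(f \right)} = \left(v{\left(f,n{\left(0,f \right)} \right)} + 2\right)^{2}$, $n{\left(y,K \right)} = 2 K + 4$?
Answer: $\frac{8595}{3289332013} \approx 2.613 \cdot 10^{-6}$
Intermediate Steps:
$n{\left(y,K \right)} = 4 + 2 K$
$v{\left(L,N \right)} = - N^{2}$
$V{\left(f \right)} = \left(2 - \left(4 + 2 f\right)^{2}\right)^{2}$ ($V{\left(f \right)} = \left(- \left(4 + 2 f\right)^{2} + 2\right)^{2} = \left(2 - \left(4 + 2 f\right)^{2}\right)^{2}$)
$\frac{1}{\frac{V{\left(7 \right)}}{-4328 - 12862} + 382709} = \frac{1}{\frac{4 \left(-1 + 2 \left(2 + 7\right)^{2}\right)^{2}}{-4328 - 12862} + 382709} = \frac{1}{\frac{4 \left(-1 + 2 \cdot 9^{2}\right)^{2}}{-17190} + 382709} = \frac{1}{- \frac{4 \left(-1 + 2 \cdot 81\right)^{2}}{17190} + 382709} = \frac{1}{- \frac{4 \left(-1 + 162\right)^{2}}{17190} + 382709} = \frac{1}{- \frac{4 \cdot 161^{2}}{17190} + 382709} = \frac{1}{- \frac{4 \cdot 25921}{17190} + 382709} = \frac{1}{\left(- \frac{1}{17190}\right) 103684 + 382709} = \frac{1}{- \frac{51842}{8595} + 382709} = \frac{1}{\frac{3289332013}{8595}} = \frac{8595}{3289332013}$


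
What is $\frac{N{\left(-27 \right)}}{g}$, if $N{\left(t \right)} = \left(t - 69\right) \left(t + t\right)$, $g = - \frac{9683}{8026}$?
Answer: $- \frac{41606784}{9683} \approx -4296.9$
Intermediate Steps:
$g = - \frac{9683}{8026}$ ($g = \left(-9683\right) \frac{1}{8026} = - \frac{9683}{8026} \approx -1.2065$)
$N{\left(t \right)} = 2 t \left(-69 + t\right)$ ($N{\left(t \right)} = \left(-69 + t\right) 2 t = 2 t \left(-69 + t\right)$)
$\frac{N{\left(-27 \right)}}{g} = \frac{2 \left(-27\right) \left(-69 - 27\right)}{- \frac{9683}{8026}} = 2 \left(-27\right) \left(-96\right) \left(- \frac{8026}{9683}\right) = 5184 \left(- \frac{8026}{9683}\right) = - \frac{41606784}{9683}$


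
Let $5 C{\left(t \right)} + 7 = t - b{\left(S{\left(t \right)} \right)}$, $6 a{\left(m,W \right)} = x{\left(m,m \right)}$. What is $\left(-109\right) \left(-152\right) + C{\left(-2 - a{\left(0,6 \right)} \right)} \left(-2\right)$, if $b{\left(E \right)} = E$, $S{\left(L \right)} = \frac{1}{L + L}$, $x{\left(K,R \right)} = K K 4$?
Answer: $\frac{33143}{2} \approx 16572.0$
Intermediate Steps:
$x{\left(K,R \right)} = 4 K^{2}$ ($x{\left(K,R \right)} = K^{2} \cdot 4 = 4 K^{2}$)
$S{\left(L \right)} = \frac{1}{2 L}$
$a{\left(m,W \right)} = \frac{2 m^{2}}{3}$ ($a{\left(m,W \right)} = \frac{4 m^{2}}{6} = \frac{2 m^{2}}{3}$)
$C{\left(t \right)} = - \frac{7}{5} - \frac{1}{10 t} + \frac{t}{5}$ ($C{\left(t \right)} = - \frac{7}{5} + \frac{t - \frac{1}{2 t}}{5} = - \frac{7}{5} + \left(- \frac{1}{10 t} + \frac{t}{5}\right) = - \frac{7}{5} - \frac{1}{10 t} + \frac{t}{5}$)
$\left(-109\right) \left(-152\right) + C{\left(-2 - a{\left(0,6 \right)} \right)} \left(-2\right) = \left(-109\right) \left(-152\right) + \frac{-1 + 2 \left(-2 - \frac{2 \cdot 0^{2}}{3}\right) \left(-7 - \left(2 + \frac{2 \cdot 0^{2}}{3}\right)\right)}{10 \left(-2 - \frac{2 \cdot 0^{2}}{3}\right)} \left(-2\right) = 16568 + \frac{-1 + 2 \left(-2 - \frac{2}{3} \cdot 0\right) \left(-7 - \left(2 + \frac{2}{3} \cdot 0\right)\right)}{10 \left(-2 - \frac{2}{3} \cdot 0\right)} \left(-2\right) = 16568 + \frac{-1 + 2 \left(-2 - 0\right) \left(-7 - 2\right)}{10 \left(-2 - 0\right)} \left(-2\right) = 16568 + \frac{-1 + 2 \left(-2 + 0\right) \left(-7 + \left(-2 + 0\right)\right)}{10 \left(-2 + 0\right)} \left(-2\right) = 16568 + \frac{-1 + 2 \left(-2\right) \left(-7 - 2\right)}{10 \left(-2\right)} \left(-2\right) = 16568 + \frac{1}{10} \left(- \frac{1}{2}\right) \left(-1 + 2 \left(-2\right) \left(-9\right)\right) \left(-2\right) = 16568 + \frac{1}{10} \left(- \frac{1}{2}\right) \left(-1 + 36\right) \left(-2\right) = 16568 + \frac{1}{10} \left(- \frac{1}{2}\right) 35 \left(-2\right) = 16568 - - \frac{7}{2} = 16568 + \frac{7}{2} = \frac{33143}{2}$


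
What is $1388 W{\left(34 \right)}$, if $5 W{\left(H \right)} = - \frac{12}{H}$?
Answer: $- \frac{8328}{85} \approx -97.976$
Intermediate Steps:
$W{\left(H \right)} = - \frac{12}{5 H}$ ($W{\left(H \right)} = \frac{\left(-12\right) \frac{1}{H}}{5} = - \frac{12}{5 H}$)
$1388 W{\left(34 \right)} = 1388 \left(- \frac{12}{5 \cdot 34}\right) = 1388 \left(\left(- \frac{12}{5}\right) \frac{1}{34}\right) = 1388 \left(- \frac{6}{85}\right) = - \frac{8328}{85}$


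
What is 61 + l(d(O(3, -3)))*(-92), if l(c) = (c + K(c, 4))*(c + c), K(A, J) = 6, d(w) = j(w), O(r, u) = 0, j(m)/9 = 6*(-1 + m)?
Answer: -476867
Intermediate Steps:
j(m) = -54 + 54*m (j(m) = 9*(6*(-1 + m)) = 9*(-6 + 6*m) = -54 + 54*m)
d(w) = -54 + 54*w
l(c) = 2*c*(6 + c) (l(c) = (c + 6)*(c + c) = (6 + c)*(2*c) = 2*c*(6 + c))
61 + l(d(O(3, -3)))*(-92) = 61 + (2*(-54 + 54*0)*(6 + (-54 + 54*0)))*(-92) = 61 + (2*(-54 + 0)*(6 + (-54 + 0)))*(-92) = 61 + (2*(-54)*(6 - 54))*(-92) = 61 + (2*(-54)*(-48))*(-92) = 61 + 5184*(-92) = 61 - 476928 = -476867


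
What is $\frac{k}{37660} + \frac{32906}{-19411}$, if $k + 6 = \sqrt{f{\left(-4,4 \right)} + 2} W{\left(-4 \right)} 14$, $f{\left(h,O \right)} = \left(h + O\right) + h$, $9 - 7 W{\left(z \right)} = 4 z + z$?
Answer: $- \frac{88525459}{52215590} + \frac{29 i \sqrt{2}}{18830} \approx -1.6954 + 0.002178 i$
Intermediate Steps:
$W{\left(z \right)} = \frac{9}{7} - \frac{5 z}{7}$ ($W{\left(z \right)} = \frac{9}{7} - \frac{4 z + z}{7} = \frac{9}{7} - \frac{5 z}{7}$)
$f{\left(h,O \right)} = O + 2 h$ ($f{\left(h,O \right)} = \left(O + h\right) + h = O + 2 h$)
$k = -6 + 58 i \sqrt{2}$ ($k = -6 + \sqrt{\left(4 + 2 \left(-4\right)\right) + 2} \left(\frac{9}{7} - - \frac{20}{7}\right) 14 = -6 + \sqrt{\left(4 - 8\right) + 2} \left(\frac{9}{7} + \frac{20}{7}\right) 14 = -6 + \sqrt{-4 + 2} \cdot \frac{29}{7} \cdot 14 = -6 + \sqrt{-2} \cdot \frac{29}{7} \cdot 14 = -6 + i \sqrt{2} \cdot \frac{29}{7} \cdot 14 = -6 + \frac{29 i \sqrt{2}}{7} \cdot 14 = -6 + 58 i \sqrt{2} \approx -6.0 + 82.024 i$)
$\frac{k}{37660} + \frac{32906}{-19411} = \frac{-6 + 58 i \sqrt{2}}{37660} + \frac{32906}{-19411} = \left(-6 + 58 i \sqrt{2}\right) \frac{1}{37660} + 32906 \left(- \frac{1}{19411}\right) = \left(- \frac{3}{18830} + \frac{29 i \sqrt{2}}{18830}\right) - \frac{32906}{19411} = - \frac{88525459}{52215590} + \frac{29 i \sqrt{2}}{18830}$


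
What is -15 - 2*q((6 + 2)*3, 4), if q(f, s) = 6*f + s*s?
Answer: -335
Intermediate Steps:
q(f, s) = s**2 + 6*f (q(f, s) = 6*f + s**2 = s**2 + 6*f)
-15 - 2*q((6 + 2)*3, 4) = -15 - 2*(4**2 + 6*((6 + 2)*3)) = -15 - 2*(16 + 6*(8*3)) = -15 - 2*(16 + 6*24) = -15 - 2*(16 + 144) = -15 - 2*160 = -15 - 320 = -335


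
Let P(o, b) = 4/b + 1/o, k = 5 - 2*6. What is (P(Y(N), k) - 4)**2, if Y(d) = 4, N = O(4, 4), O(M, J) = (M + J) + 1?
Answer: 14641/784 ≈ 18.675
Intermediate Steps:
O(M, J) = 1 + J + M (O(M, J) = (J + M) + 1 = 1 + J + M)
N = 9 (N = 1 + 4 + 4 = 9)
k = -7 (k = 5 - 12 = -7)
P(o, b) = 1/o + 4/b (P(o, b) = 4/b + 1/o = 1/o + 4/b)
(P(Y(N), k) - 4)**2 = ((1/4 + 4/(-7)) - 4)**2 = ((1/4 + 4*(-1/7)) - 4)**2 = ((1/4 - 4/7) - 4)**2 = (-9/28 - 4)**2 = (-121/28)**2 = 14641/784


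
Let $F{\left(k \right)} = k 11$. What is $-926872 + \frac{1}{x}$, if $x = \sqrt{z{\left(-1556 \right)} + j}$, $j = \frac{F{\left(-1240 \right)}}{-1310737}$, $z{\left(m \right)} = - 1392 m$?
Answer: $-926872 + \frac{\sqrt{930293436227828642}}{1419496720132} \approx -9.2687 \cdot 10^{5}$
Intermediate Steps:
$F{\left(k \right)} = 11 k$
$j = \frac{13640}{1310737}$ ($j = \frac{11 \left(-1240\right)}{-1310737} = \left(-13640\right) \left(- \frac{1}{1310737}\right) = \frac{13640}{1310737} \approx 0.010406$)
$x = \frac{2 \sqrt{930293436227828642}}{1310737}$ ($x = \sqrt{\left(-1392\right) \left(-1556\right) + \frac{13640}{1310737}} = \sqrt{2165952 + \frac{13640}{1310737}} = \sqrt{\frac{2838993440264}{1310737}} = \frac{2 \sqrt{930293436227828642}}{1310737} \approx 1471.7$)
$-926872 + \frac{1}{x} = -926872 + \frac{1}{\frac{2}{1310737} \sqrt{930293436227828642}} = -926872 + \frac{\sqrt{930293436227828642}}{1419496720132}$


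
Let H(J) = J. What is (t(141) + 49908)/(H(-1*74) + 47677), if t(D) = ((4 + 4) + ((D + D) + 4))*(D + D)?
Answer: 132816/47603 ≈ 2.7901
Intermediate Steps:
t(D) = 2*D*(12 + 2*D) (t(D) = (8 + (2*D + 4))*(2*D) = (8 + (4 + 2*D))*(2*D) = (12 + 2*D)*(2*D) = 2*D*(12 + 2*D))
(t(141) + 49908)/(H(-1*74) + 47677) = (4*141*(6 + 141) + 49908)/(-1*74 + 47677) = (4*141*147 + 49908)/(-74 + 47677) = (82908 + 49908)/47603 = 132816*(1/47603) = 132816/47603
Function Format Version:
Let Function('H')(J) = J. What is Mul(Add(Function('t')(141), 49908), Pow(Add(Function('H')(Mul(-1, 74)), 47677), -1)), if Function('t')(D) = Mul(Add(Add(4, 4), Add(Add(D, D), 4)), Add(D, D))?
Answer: Rational(132816, 47603) ≈ 2.7901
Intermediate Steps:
Function('t')(D) = Mul(2, D, Add(12, Mul(2, D))) (Function('t')(D) = Mul(Add(8, Add(Mul(2, D), 4)), Mul(2, D)) = Mul(Add(8, Add(4, Mul(2, D))), Mul(2, D)) = Mul(Add(12, Mul(2, D)), Mul(2, D)) = Mul(2, D, Add(12, Mul(2, D))))
Mul(Add(Function('t')(141), 49908), Pow(Add(Function('H')(Mul(-1, 74)), 47677), -1)) = Mul(Add(Mul(4, 141, Add(6, 141)), 49908), Pow(Add(Mul(-1, 74), 47677), -1)) = Mul(Add(Mul(4, 141, 147), 49908), Pow(Add(-74, 47677), -1)) = Mul(Add(82908, 49908), Pow(47603, -1)) = Mul(132816, Rational(1, 47603)) = Rational(132816, 47603)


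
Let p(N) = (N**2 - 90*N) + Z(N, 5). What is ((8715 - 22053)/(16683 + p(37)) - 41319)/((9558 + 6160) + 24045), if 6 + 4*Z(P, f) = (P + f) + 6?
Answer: -1217491011/1171616795 ≈ -1.0392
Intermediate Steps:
Z(P, f) = P/4 + f/4 (Z(P, f) = -3/2 + ((P + f) + 6)/4 = -3/2 + (6 + P + f)/4 = -3/2 + (3/2 + P/4 + f/4) = P/4 + f/4)
p(N) = 5/4 + N**2 - 359*N/4 (p(N) = (N**2 - 90*N) + (N/4 + (1/4)*5) = (N**2 - 90*N) + (N/4 + 5/4) = (N**2 - 90*N) + (5/4 + N/4) = 5/4 + N**2 - 359*N/4)
((8715 - 22053)/(16683 + p(37)) - 41319)/((9558 + 6160) + 24045) = ((8715 - 22053)/(16683 + (5/4 + 37**2 - 359/4*37)) - 41319)/((9558 + 6160) + 24045) = (-13338/(16683 + (5/4 + 1369 - 13283/4)) - 41319)/(15718 + 24045) = (-13338/(16683 - 3901/2) - 41319)/39763 = (-13338/29465/2 - 41319)*(1/39763) = (-13338*2/29465 - 41319)*(1/39763) = (-26676/29465 - 41319)*(1/39763) = -1217491011/29465*1/39763 = -1217491011/1171616795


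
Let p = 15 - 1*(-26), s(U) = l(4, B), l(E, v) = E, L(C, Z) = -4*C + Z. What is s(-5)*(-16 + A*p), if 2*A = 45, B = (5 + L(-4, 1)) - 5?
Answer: 3626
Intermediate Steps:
L(C, Z) = Z - 4*C
B = 17 (B = (5 + (1 - 4*(-4))) - 5 = (5 + (1 + 16)) - 5 = (5 + 17) - 5 = 22 - 5 = 17)
A = 45/2 (A = (½)*45 = 45/2 ≈ 22.500)
s(U) = 4
p = 41 (p = 15 + 26 = 41)
s(-5)*(-16 + A*p) = 4*(-16 + (45/2)*41) = 4*(-16 + 1845/2) = 4*(1813/2) = 3626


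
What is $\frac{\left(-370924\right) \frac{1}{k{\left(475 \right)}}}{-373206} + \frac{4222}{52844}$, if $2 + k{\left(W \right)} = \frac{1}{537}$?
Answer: $- \frac{736257904853}{1763448484006} \approx -0.41751$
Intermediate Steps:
$k{\left(W \right)} = - \frac{1073}{537}$ ($k{\left(W \right)} = -2 + \frac{1}{537} = - \frac{1073}{537}$)
$\frac{\left(-370924\right) \frac{1}{k{\left(475 \right)}}}{-373206} + \frac{4222}{52844} = \frac{\left(-370924\right) \frac{1}{- \frac{1073}{537}}}{-373206} + \frac{4222}{52844} = \left(-370924\right) \left(- \frac{537}{1073}\right) \left(- \frac{1}{373206}\right) + 4222 \cdot \frac{1}{52844} = \frac{199186188}{1073} \left(- \frac{1}{373206}\right) + \frac{2111}{26422} = - \frac{33197698}{66741673} + \frac{2111}{26422} = - \frac{736257904853}{1763448484006}$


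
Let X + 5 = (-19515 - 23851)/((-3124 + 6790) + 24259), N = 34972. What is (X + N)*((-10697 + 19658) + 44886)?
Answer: 52576755139323/27925 ≈ 1.8828e+9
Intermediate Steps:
X = -182991/27925 (X = -5 + (-19515 - 23851)/((-3124 + 6790) + 24259) = -5 - 43366/(3666 + 24259) = -5 - 43366/27925 = -182991/27925 ≈ -6.5529)
(X + N)*((-10697 + 19658) + 44886) = (-182991/27925 + 34972)*((-10697 + 19658) + 44886) = 976410109*(8961 + 44886)/27925 = (976410109/27925)*53847 = 52576755139323/27925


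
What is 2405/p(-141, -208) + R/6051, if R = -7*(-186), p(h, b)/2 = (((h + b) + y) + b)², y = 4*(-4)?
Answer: 289840457/1324479186 ≈ 0.21883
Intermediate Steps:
y = -16
p(h, b) = 2*(-16 + h + 2*b)² (p(h, b) = 2*(((h + b) - 16) + b)² = 2*(((b + h) - 16) + b)² = 2*((-16 + b + h) + b)² = 2*(-16 + h + 2*b)²)
R = 1302
2405/p(-141, -208) + R/6051 = 2405/((2*(-16 - 141 + 2*(-208))²)) + 1302/6051 = 2405/((2*(-16 - 141 - 416)²)) + 1302*(1/6051) = 2405/((2*(-573)²)) + 434/2017 = 2405/((2*328329)) + 434/2017 = 2405/656658 + 434/2017 = 289840457/1324479186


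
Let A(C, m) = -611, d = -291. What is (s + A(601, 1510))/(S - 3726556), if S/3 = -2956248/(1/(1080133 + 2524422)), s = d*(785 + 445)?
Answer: 358541/31967879255476 ≈ 1.1216e-8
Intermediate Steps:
s = -357930 (s = -291*(785 + 445) = -291*1230 = -357930)
S = -31967875528920 (S = 3*(-2956248/(1/(1080133 + 2524422))) = 3*(-2956248/(1/3604555)) = 3*(-2956248/1/3604555) = 3*(-2956248*3604555) = 3*(-10655958509640) = -31967875528920)
(s + A(601, 1510))/(S - 3726556) = (-357930 - 611)/(-31967875528920 - 3726556) = -358541/(-31967879255476) = -358541*(-1/31967879255476) = 358541/31967879255476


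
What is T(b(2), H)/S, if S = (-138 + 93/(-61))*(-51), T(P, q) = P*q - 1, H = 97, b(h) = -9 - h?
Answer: -21716/144687 ≈ -0.15009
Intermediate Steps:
T(P, q) = -1 + P*q
S = 434061/61 (S = (-138 + 93*(-1/61))*(-51) = (-138 - 93/61)*(-51) = -8511/61*(-51) = 434061/61 ≈ 7115.8)
T(b(2), H)/S = (-1 + (-9 - 1*2)*97)/(434061/61) = (-1 + (-9 - 2)*97)*(61/434061) = (-1 - 11*97)*(61/434061) = (-1 - 1067)*(61/434061) = -1068*61/434061 = -21716/144687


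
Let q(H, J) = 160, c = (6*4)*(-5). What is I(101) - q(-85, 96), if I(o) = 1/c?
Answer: -19201/120 ≈ -160.01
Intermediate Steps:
c = -120 (c = 24*(-5) = -120)
I(o) = -1/120 (I(o) = 1/(-120) = -1/120)
I(101) - q(-85, 96) = -1/120 - 1*160 = -1/120 - 160 = -19201/120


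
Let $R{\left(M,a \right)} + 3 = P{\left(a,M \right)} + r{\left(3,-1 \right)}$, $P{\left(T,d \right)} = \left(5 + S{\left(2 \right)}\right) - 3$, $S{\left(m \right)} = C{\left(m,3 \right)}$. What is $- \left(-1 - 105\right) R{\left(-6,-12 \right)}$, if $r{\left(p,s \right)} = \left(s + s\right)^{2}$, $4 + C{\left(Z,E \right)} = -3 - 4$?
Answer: $-848$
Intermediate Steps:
$C{\left(Z,E \right)} = -11$ ($C{\left(Z,E \right)} = -4 - 7 = -11$)
$S{\left(m \right)} = -11$
$r{\left(p,s \right)} = 4 s^{2}$ ($r{\left(p,s \right)} = \left(2 s\right)^{2} = 4 s^{2}$)
$P{\left(T,d \right)} = -9$ ($P{\left(T,d \right)} = \left(5 - 11\right) - 3 = -6 - 3 = -9$)
$R{\left(M,a \right)} = -8$ ($R{\left(M,a \right)} = -3 - \left(9 - 4 \left(-1\right)^{2}\right) = -3 + \left(-9 + 4 \cdot 1\right) = -3 + \left(-9 + 4\right) = -3 - 5 = -8$)
$- \left(-1 - 105\right) R{\left(-6,-12 \right)} = - \left(-1 - 105\right) \left(-8\right) = - \left(-106\right) \left(-8\right) = \left(-1\right) 848 = -848$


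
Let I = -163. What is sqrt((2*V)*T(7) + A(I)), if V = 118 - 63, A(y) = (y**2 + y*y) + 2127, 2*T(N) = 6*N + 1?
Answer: sqrt(57630) ≈ 240.06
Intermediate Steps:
T(N) = 1/2 + 3*N (T(N) = (6*N + 1)/2 = (1 + 6*N)/2 = 1/2 + 3*N)
A(y) = 2127 + 2*y**2 (A(y) = (y**2 + y**2) + 2127 = 2*y**2 + 2127 = 2127 + 2*y**2)
V = 55
sqrt((2*V)*T(7) + A(I)) = sqrt((2*55)*(1/2 + 3*7) + (2127 + 2*(-163)**2)) = sqrt(110*(1/2 + 21) + (2127 + 2*26569)) = sqrt(110*(43/2) + (2127 + 53138)) = sqrt(2365 + 55265) = sqrt(57630)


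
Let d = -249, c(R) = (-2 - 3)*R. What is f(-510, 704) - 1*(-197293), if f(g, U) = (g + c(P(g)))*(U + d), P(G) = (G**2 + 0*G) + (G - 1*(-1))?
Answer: -590604282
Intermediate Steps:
P(G) = 1 + G + G**2 (P(G) = (G**2 + 0) + (G + 1) = G**2 + (1 + G) = 1 + G + G**2)
c(R) = -5*R
f(g, U) = (-249 + U)*(-5 - 5*g**2 - 4*g) (f(g, U) = (g - 5*(1 + g + g**2))*(U - 249) = (g + (-5 - 5*g - 5*g**2))*(-249 + U) = (-5 - 5*g**2 - 4*g)*(-249 + U) = (-249 + U)*(-5 - 5*g**2 - 4*g))
f(-510, 704) - 1*(-197293) = (1245 + 996*(-510) + 1245*(-510)**2 + 704*(-510) - 5*704*(1 - 510 + (-510)**2)) - 1*(-197293) = (1245 - 507960 + 1245*260100 - 359040 - 5*704*(1 - 510 + 260100)) + 197293 = (1245 - 507960 + 323824500 - 359040 - 5*704*259591) + 197293 = (1245 - 507960 + 323824500 - 359040 - 913760320) + 197293 = -590801575 + 197293 = -590604282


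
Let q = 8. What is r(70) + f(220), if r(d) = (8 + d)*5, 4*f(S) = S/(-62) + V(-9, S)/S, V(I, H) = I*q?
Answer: 663298/1705 ≈ 389.03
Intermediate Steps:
V(I, H) = 8*I (V(I, H) = I*8 = 8*I)
f(S) = -18/S - S/248 (f(S) = (S/(-62) + (8*(-9))/S)/4 = (S*(-1/62) - 72/S)/4 = (-S/62 - 72/S)/4 = (-72/S - S/62)/4 = -18/S - S/248)
r(d) = 40 + 5*d
r(70) + f(220) = (40 + 5*70) + (-18/220 - 1/248*220) = (40 + 350) + (-18*1/220 - 55/62) = 390 + (-9/110 - 55/62) = 390 - 1652/1705 = 663298/1705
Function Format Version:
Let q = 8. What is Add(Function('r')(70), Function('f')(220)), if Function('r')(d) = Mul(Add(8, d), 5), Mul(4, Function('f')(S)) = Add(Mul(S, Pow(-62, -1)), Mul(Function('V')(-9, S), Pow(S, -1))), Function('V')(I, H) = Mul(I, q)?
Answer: Rational(663298, 1705) ≈ 389.03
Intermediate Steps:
Function('V')(I, H) = Mul(8, I) (Function('V')(I, H) = Mul(I, 8) = Mul(8, I))
Function('f')(S) = Add(Mul(-18, Pow(S, -1)), Mul(Rational(-1, 248), S)) (Function('f')(S) = Mul(Rational(1, 4), Add(Mul(S, Pow(-62, -1)), Mul(Mul(8, -9), Pow(S, -1)))) = Mul(Rational(1, 4), Add(Mul(S, Rational(-1, 62)), Mul(-72, Pow(S, -1)))) = Mul(Rational(1, 4), Add(Mul(Rational(-1, 62), S), Mul(-72, Pow(S, -1)))) = Mul(Rational(1, 4), Add(Mul(-72, Pow(S, -1)), Mul(Rational(-1, 62), S))) = Add(Mul(-18, Pow(S, -1)), Mul(Rational(-1, 248), S)))
Function('r')(d) = Add(40, Mul(5, d))
Add(Function('r')(70), Function('f')(220)) = Add(Add(40, Mul(5, 70)), Add(Mul(-18, Pow(220, -1)), Mul(Rational(-1, 248), 220))) = Add(Add(40, 350), Add(Mul(-18, Rational(1, 220)), Rational(-55, 62))) = Add(390, Add(Rational(-9, 110), Rational(-55, 62))) = Add(390, Rational(-1652, 1705)) = Rational(663298, 1705)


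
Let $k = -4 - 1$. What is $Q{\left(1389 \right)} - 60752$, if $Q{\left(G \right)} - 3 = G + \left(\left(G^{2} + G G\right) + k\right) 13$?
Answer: $50102921$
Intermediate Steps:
$k = -5$
$Q{\left(G \right)} = -62 + G + 26 G^{2}$ ($Q{\left(G \right)} = 3 + \left(G + \left(\left(G^{2} + G G\right) - 5\right) 13\right) = 3 + \left(G + \left(\left(G^{2} + G^{2}\right) - 5\right) 13\right) = 3 + \left(G + \left(2 G^{2} - 5\right) 13\right) = 3 + \left(G + \left(-5 + 2 G^{2}\right) 13\right) = 3 + \left(G + \left(-65 + 26 G^{2}\right)\right) = 3 + \left(-65 + G + 26 G^{2}\right) = -62 + G + 26 G^{2}$)
$Q{\left(1389 \right)} - 60752 = \left(-62 + 1389 + 26 \cdot 1389^{2}\right) - 60752 = \left(-62 + 1389 + 26 \cdot 1929321\right) - 60752 = \left(-62 + 1389 + 50162346\right) - 60752 = 50163673 - 60752 = 50102921$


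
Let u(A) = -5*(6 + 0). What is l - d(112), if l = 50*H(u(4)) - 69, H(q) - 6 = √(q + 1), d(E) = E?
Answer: 119 + 50*I*√29 ≈ 119.0 + 269.26*I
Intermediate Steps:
u(A) = -30 (u(A) = -5*6 = -30)
H(q) = 6 + √(1 + q) (H(q) = 6 + √(q + 1) = 6 + √(1 + q))
l = 231 + 50*I*√29 (l = 50*(6 + √(1 - 30)) - 69 = 50*(6 + √(-29)) - 69 = 50*(6 + I*√29) - 69 = (300 + 50*I*√29) - 69 = 231 + 50*I*√29 ≈ 231.0 + 269.26*I)
l - d(112) = (231 + 50*I*√29) - 1*112 = (231 + 50*I*√29) - 112 = 119 + 50*I*√29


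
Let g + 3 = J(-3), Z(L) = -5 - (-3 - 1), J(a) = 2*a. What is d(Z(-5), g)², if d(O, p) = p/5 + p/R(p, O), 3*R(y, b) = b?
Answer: 15876/25 ≈ 635.04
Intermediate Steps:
Z(L) = -1 (Z(L) = -5 - 1*(-4) = -5 + 4 = -1)
g = -9 (g = -3 + 2*(-3) = -3 - 6 = -9)
R(y, b) = b/3
d(O, p) = p/5 + 3*p/O (d(O, p) = p/5 + p/((O/3)) = p*(⅕) + p*(3/O) = p/5 + 3*p/O)
d(Z(-5), g)² = ((⅕)*(-9)*(15 - 1)/(-1))² = ((⅕)*(-9)*(-1)*14)² = (126/5)² = 15876/25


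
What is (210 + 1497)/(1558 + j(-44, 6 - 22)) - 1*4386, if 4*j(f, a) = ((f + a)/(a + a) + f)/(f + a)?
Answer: -13118305602/2991697 ≈ -4384.9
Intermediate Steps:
j(f, a) = (f + (a + f)/(2*a))/(4*(a + f)) (j(f, a) = (((f + a)/(a + a) + f)/(f + a))/4 = (((a + f)/((2*a)) + f)/(a + f))/4 = (((a + f)*(1/(2*a)) + f)/(a + f))/4 = (((a + f)/(2*a) + f)/(a + f))/4 = ((f + (a + f)/(2*a))/(a + f))/4 = (f + (a + f)/(2*a))/(4*(a + f)))
(210 + 1497)/(1558 + j(-44, 6 - 22)) - 1*4386 = (210 + 1497)/(1558 + ((6 - 22) - 44 + 2*(6 - 22)*(-44))/(8*(6 - 22)*((6 - 22) - 44))) - 1*4386 = 1707/(1558 + (⅛)*(-16 - 44 + 2*(-16)*(-44))/(-16*(-16 - 44))) - 4386 = 1707/(1558 + (⅛)*(-1/16)*(-16 - 44 + 1408)/(-60)) - 4386 = 1707/(1558 + (⅛)*(-1/16)*(-1/60)*1348) - 4386 = 1707/(1558 + 337/1920) - 4386 = 1707/(2991697/1920) - 4386 = 1707*(1920/2991697) - 4386 = 3277440/2991697 - 4386 = -13118305602/2991697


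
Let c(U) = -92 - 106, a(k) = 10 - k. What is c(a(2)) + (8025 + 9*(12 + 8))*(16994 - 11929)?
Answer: 41558127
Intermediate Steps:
c(U) = -198
c(a(2)) + (8025 + 9*(12 + 8))*(16994 - 11929) = -198 + (8025 + 9*(12 + 8))*(16994 - 11929) = -198 + (8025 + 9*20)*5065 = -198 + (8025 + 180)*5065 = -198 + 8205*5065 = -198 + 41558325 = 41558127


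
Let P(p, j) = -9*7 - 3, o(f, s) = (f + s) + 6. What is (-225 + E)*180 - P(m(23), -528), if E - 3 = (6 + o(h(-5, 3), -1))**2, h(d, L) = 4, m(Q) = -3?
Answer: 606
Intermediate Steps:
o(f, s) = 6 + f + s
P(p, j) = -66 (P(p, j) = -63 - 3 = -66)
E = 228 (E = 3 + (6 + (6 + 4 - 1))**2 = 3 + (6 + 9)**2 = 3 + 15**2 = 3 + 225 = 228)
(-225 + E)*180 - P(m(23), -528) = (-225 + 228)*180 - 1*(-66) = 3*180 + 66 = 540 + 66 = 606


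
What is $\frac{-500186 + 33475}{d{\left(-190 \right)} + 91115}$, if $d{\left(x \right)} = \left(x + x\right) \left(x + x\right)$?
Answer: $- \frac{66673}{33645} \approx -1.9817$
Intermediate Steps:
$d{\left(x \right)} = 4 x^{2}$ ($d{\left(x \right)} = 2 x 2 x = 4 x^{2}$)
$\frac{-500186 + 33475}{d{\left(-190 \right)} + 91115} = \frac{-500186 + 33475}{4 \left(-190\right)^{2} + 91115} = - \frac{466711}{4 \cdot 36100 + 91115} = - \frac{466711}{144400 + 91115} = - \frac{466711}{235515} = \left(-466711\right) \frac{1}{235515} = - \frac{66673}{33645}$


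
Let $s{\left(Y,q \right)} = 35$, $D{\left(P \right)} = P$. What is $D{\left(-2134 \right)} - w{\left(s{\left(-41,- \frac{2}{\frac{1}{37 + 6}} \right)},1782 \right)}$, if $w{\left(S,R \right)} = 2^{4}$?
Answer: $-2150$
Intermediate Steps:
$w{\left(S,R \right)} = 16$
$D{\left(-2134 \right)} - w{\left(s{\left(-41,- \frac{2}{\frac{1}{37 + 6}} \right)},1782 \right)} = -2134 - 16 = -2150$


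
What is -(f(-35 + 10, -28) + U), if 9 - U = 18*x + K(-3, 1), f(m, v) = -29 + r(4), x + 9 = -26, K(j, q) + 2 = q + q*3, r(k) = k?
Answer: -612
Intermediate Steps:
K(j, q) = -2 + 4*q (K(j, q) = -2 + (q + q*3) = -2 + (q + 3*q) = -2 + 4*q)
x = -35 (x = -9 - 26 = -35)
f(m, v) = -25 (f(m, v) = -29 + 4 = -25)
U = 637 (U = 9 - (18*(-35) + (-2 + 4*1)) = 9 - (-630 + (-2 + 4)) = 9 - (-630 + 2) = 9 - 1*(-628) = 9 + 628 = 637)
-(f(-35 + 10, -28) + U) = -(-25 + 637) = -1*612 = -612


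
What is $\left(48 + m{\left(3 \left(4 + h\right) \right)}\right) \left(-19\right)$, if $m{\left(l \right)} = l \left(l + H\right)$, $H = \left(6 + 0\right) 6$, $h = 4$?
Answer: $-28272$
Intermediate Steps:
$H = 36$ ($H = 6 \cdot 6 = 36$)
$m{\left(l \right)} = l \left(36 + l\right)$ ($m{\left(l \right)} = l \left(l + 36\right) = l \left(36 + l\right)$)
$\left(48 + m{\left(3 \left(4 + h\right) \right)}\right) \left(-19\right) = \left(48 + 3 \left(4 + 4\right) \left(36 + 3 \left(4 + 4\right)\right)\right) \left(-19\right) = \left(48 + 3 \cdot 8 \left(36 + 3 \cdot 8\right)\right) \left(-19\right) = \left(48 + 24 \left(36 + 24\right)\right) \left(-19\right) = \left(48 + 24 \cdot 60\right) \left(-19\right) = \left(48 + 1440\right) \left(-19\right) = 1488 \left(-19\right) = -28272$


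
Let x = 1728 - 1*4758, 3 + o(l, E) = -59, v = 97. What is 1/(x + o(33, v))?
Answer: -1/3092 ≈ -0.00032342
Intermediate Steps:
o(l, E) = -62 (o(l, E) = -3 - 59 = -62)
x = -3030 (x = 1728 - 4758 = -3030)
1/(x + o(33, v)) = 1/(-3030 - 62) = 1/(-3092) = -1/3092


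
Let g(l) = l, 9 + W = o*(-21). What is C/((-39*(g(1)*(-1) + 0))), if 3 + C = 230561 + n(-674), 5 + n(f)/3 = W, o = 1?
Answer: 230453/39 ≈ 5909.1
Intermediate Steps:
W = -30 (W = -9 + 1*(-21) = -9 - 21 = -30)
n(f) = -105 (n(f) = -15 + 3*(-30) = -15 - 90 = -105)
C = 230453 (C = -3 + (230561 - 105) = -3 + 230456 = 230453)
C/((-39*(g(1)*(-1) + 0))) = 230453/((-39*(1*(-1) + 0))) = 230453/((-39*(-1 + 0))) = 230453/((-39*(-1))) = 230453/39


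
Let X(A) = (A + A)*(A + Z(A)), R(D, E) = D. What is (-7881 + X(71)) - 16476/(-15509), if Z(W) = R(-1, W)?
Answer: 31949507/15509 ≈ 2060.1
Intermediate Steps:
Z(W) = -1
X(A) = 2*A*(-1 + A) (X(A) = (A + A)*(A - 1) = (2*A)*(-1 + A) = 2*A*(-1 + A))
(-7881 + X(71)) - 16476/(-15509) = (-7881 + 2*71*(-1 + 71)) - 16476/(-15509) = (-7881 + 2*71*70) - 16476*(-1/15509) = (-7881 + 9940) + 16476/15509 = 2059 + 16476/15509 = 31949507/15509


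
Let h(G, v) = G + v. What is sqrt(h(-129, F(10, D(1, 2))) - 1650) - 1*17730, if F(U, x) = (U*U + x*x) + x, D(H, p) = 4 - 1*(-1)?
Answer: -17730 + I*sqrt(1649) ≈ -17730.0 + 40.608*I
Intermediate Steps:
D(H, p) = 5 (D(H, p) = 4 + 1 = 5)
F(U, x) = x + U**2 + x**2 (F(U, x) = (U**2 + x**2) + x = x + U**2 + x**2)
sqrt(h(-129, F(10, D(1, 2))) - 1650) - 1*17730 = sqrt((-129 + (5 + 10**2 + 5**2)) - 1650) - 1*17730 = sqrt((-129 + (5 + 100 + 25)) - 1650) - 17730 = sqrt((-129 + 130) - 1650) - 17730 = sqrt(1 - 1650) - 17730 = sqrt(-1649) - 17730 = I*sqrt(1649) - 17730 = -17730 + I*sqrt(1649)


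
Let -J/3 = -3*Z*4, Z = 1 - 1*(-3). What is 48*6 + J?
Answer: 432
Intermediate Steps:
Z = 4 (Z = 1 + 3 = 4)
J = 144 (J = -3*(-3*4)*4 = -(-36)*4 = -3*(-48) = 144)
48*6 + J = 48*6 + 144 = 288 + 144 = 432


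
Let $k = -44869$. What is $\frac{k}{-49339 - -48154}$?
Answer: $\frac{44869}{1185} \approx 37.864$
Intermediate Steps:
$\frac{k}{-49339 - -48154} = - \frac{44869}{-49339 - -48154} = - \frac{44869}{-49339 + 48154} = - \frac{44869}{-1185} = \left(-44869\right) \left(- \frac{1}{1185}\right) = \frac{44869}{1185}$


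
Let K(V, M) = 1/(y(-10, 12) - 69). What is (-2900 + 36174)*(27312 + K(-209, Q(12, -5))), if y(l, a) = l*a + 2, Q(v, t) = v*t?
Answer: 169941730982/187 ≈ 9.0878e+8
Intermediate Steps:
Q(v, t) = t*v
y(l, a) = 2 + a*l (y(l, a) = a*l + 2 = 2 + a*l)
K(V, M) = -1/187 (K(V, M) = 1/((2 + 12*(-10)) - 69) = 1/((2 - 120) - 69) = 1/(-118 - 69) = 1/(-187) = -1/187)
(-2900 + 36174)*(27312 + K(-209, Q(12, -5))) = (-2900 + 36174)*(27312 - 1/187) = 33274*(5107343/187) = 169941730982/187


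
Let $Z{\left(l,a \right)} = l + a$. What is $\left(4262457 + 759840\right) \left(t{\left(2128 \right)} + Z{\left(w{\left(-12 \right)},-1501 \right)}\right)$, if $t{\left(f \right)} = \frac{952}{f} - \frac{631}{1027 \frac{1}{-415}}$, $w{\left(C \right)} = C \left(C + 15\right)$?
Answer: $- \frac{251188341272001}{39026} \approx -6.4364 \cdot 10^{9}$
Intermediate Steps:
$w{\left(C \right)} = C \left(15 + C\right)$
$t{\left(f \right)} = \frac{261865}{1027} + \frac{952}{f}$ ($t{\left(f \right)} = \frac{952}{f} - \frac{631}{1027 \left(- \frac{1}{415}\right)} = \frac{952}{f} - \frac{631}{- \frac{1027}{415}} = \frac{952}{f} - - \frac{261865}{1027} = \frac{952}{f} + \frac{261865}{1027} = \frac{261865}{1027} + \frac{952}{f}$)
$Z{\left(l,a \right)} = a + l$
$\left(4262457 + 759840\right) \left(t{\left(2128 \right)} + Z{\left(w{\left(-12 \right)},-1501 \right)}\right) = \left(4262457 + 759840\right) \left(\left(\frac{261865}{1027} + \frac{952}{2128}\right) - \left(1501 + 12 \left(15 - 12\right)\right)\right) = 5022297 \left(\left(\frac{261865}{1027} + 952 \cdot \frac{1}{2128}\right) - 1537\right) = 5022297 \left(\left(\frac{261865}{1027} + \frac{17}{38}\right) - 1537\right) = 5022297 \left(\frac{9968329}{39026} - 1537\right) = 5022297 \left(- \frac{50014633}{39026}\right) = - \frac{251188341272001}{39026}$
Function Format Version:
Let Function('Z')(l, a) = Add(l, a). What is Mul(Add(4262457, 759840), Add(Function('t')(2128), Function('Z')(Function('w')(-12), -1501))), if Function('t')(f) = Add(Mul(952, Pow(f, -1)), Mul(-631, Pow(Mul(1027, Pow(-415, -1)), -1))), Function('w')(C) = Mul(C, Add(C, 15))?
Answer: Rational(-251188341272001, 39026) ≈ -6.4364e+9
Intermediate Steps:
Function('w')(C) = Mul(C, Add(15, C))
Function('t')(f) = Add(Rational(261865, 1027), Mul(952, Pow(f, -1))) (Function('t')(f) = Add(Mul(952, Pow(f, -1)), Mul(-631, Pow(Mul(1027, Rational(-1, 415)), -1))) = Add(Mul(952, Pow(f, -1)), Mul(-631, Pow(Rational(-1027, 415), -1))) = Add(Mul(952, Pow(f, -1)), Mul(-631, Rational(-415, 1027))) = Add(Mul(952, Pow(f, -1)), Rational(261865, 1027)) = Add(Rational(261865, 1027), Mul(952, Pow(f, -1))))
Function('Z')(l, a) = Add(a, l)
Mul(Add(4262457, 759840), Add(Function('t')(2128), Function('Z')(Function('w')(-12), -1501))) = Mul(Add(4262457, 759840), Add(Add(Rational(261865, 1027), Mul(952, Pow(2128, -1))), Add(-1501, Mul(-12, Add(15, -12))))) = Mul(5022297, Add(Add(Rational(261865, 1027), Mul(952, Rational(1, 2128))), Add(-1501, Mul(-12, 3)))) = Mul(5022297, Add(Add(Rational(261865, 1027), Rational(17, 38)), Add(-1501, -36))) = Mul(5022297, Add(Rational(9968329, 39026), -1537)) = Mul(5022297, Rational(-50014633, 39026)) = Rational(-251188341272001, 39026)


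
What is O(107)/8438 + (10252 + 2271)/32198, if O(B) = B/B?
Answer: 26425318/67921681 ≈ 0.38906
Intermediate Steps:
O(B) = 1
O(107)/8438 + (10252 + 2271)/32198 = 1/8438 + (10252 + 2271)/32198 = 1*(1/8438) + 12523*(1/32198) = 1/8438 + 12523/32198 = 26425318/67921681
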